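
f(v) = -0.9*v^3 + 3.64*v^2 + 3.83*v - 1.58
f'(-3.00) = -42.31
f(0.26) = -0.35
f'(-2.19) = -25.06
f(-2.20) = 17.19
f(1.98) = 13.29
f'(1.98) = 7.66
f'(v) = -2.7*v^2 + 7.28*v + 3.83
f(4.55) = 6.43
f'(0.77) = 7.83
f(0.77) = 3.12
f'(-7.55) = -205.04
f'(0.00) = 3.83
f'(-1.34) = -10.77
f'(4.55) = -18.94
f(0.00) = -1.58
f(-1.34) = 1.99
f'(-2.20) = -25.25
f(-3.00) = 43.99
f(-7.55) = 564.32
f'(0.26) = 5.54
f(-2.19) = 16.94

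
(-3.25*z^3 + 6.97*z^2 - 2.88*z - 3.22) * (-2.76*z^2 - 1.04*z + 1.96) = 8.97*z^5 - 15.8572*z^4 - 5.67*z^3 + 25.5436*z^2 - 2.296*z - 6.3112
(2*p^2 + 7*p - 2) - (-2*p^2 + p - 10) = 4*p^2 + 6*p + 8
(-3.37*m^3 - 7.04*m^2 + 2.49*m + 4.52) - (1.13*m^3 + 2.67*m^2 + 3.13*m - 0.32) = -4.5*m^3 - 9.71*m^2 - 0.64*m + 4.84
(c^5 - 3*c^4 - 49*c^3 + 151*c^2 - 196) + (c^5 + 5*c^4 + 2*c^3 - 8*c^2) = 2*c^5 + 2*c^4 - 47*c^3 + 143*c^2 - 196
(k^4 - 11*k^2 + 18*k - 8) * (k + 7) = k^5 + 7*k^4 - 11*k^3 - 59*k^2 + 118*k - 56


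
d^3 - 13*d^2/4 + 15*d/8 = d*(d - 5/2)*(d - 3/4)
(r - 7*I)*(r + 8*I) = r^2 + I*r + 56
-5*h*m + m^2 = m*(-5*h + m)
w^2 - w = w*(w - 1)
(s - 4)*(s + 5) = s^2 + s - 20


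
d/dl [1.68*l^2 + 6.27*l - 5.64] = 3.36*l + 6.27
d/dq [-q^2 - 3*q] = -2*q - 3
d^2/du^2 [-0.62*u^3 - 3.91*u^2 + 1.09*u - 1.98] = -3.72*u - 7.82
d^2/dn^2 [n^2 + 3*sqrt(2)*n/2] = 2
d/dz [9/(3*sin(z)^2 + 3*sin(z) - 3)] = -3*(2*sin(z) + 1)*cos(z)/(sin(z) - cos(z)^2)^2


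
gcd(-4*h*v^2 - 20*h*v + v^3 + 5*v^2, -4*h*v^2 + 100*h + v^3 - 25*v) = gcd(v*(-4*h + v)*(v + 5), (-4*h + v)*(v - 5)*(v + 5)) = -4*h*v - 20*h + v^2 + 5*v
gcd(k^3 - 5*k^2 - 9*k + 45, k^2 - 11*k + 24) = k - 3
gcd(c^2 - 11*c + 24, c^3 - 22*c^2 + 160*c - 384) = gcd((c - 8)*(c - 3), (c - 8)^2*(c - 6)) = c - 8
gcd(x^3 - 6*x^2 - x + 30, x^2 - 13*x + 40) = x - 5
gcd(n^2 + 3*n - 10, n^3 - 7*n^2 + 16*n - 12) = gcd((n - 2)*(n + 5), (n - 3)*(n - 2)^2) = n - 2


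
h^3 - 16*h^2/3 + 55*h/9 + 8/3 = (h - 3)*(h - 8/3)*(h + 1/3)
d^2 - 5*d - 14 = (d - 7)*(d + 2)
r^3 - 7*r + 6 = (r - 2)*(r - 1)*(r + 3)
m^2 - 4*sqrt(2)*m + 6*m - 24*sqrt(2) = (m + 6)*(m - 4*sqrt(2))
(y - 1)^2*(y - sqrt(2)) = y^3 - 2*y^2 - sqrt(2)*y^2 + y + 2*sqrt(2)*y - sqrt(2)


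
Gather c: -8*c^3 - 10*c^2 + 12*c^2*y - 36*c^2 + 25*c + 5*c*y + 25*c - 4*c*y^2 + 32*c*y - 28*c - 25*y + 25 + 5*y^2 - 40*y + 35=-8*c^3 + c^2*(12*y - 46) + c*(-4*y^2 + 37*y + 22) + 5*y^2 - 65*y + 60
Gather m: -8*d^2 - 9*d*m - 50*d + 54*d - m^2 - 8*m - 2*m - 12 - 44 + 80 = -8*d^2 + 4*d - m^2 + m*(-9*d - 10) + 24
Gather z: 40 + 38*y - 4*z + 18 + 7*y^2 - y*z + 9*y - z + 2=7*y^2 + 47*y + z*(-y - 5) + 60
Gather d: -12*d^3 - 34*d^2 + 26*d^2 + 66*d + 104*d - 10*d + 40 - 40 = -12*d^3 - 8*d^2 + 160*d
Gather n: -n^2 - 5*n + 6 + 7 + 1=-n^2 - 5*n + 14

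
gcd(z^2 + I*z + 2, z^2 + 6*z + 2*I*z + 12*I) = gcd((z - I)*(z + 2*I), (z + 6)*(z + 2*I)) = z + 2*I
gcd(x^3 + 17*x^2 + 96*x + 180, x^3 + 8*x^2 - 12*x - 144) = x^2 + 12*x + 36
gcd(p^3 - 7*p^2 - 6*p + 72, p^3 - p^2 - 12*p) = p^2 - p - 12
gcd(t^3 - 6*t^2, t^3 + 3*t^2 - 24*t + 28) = 1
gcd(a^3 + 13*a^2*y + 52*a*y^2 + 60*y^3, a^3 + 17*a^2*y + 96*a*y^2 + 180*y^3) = a^2 + 11*a*y + 30*y^2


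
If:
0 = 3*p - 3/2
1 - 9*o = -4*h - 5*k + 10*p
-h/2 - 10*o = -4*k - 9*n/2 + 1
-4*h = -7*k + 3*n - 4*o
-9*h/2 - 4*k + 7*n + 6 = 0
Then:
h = -984/2819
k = -842/2819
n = -3530/2819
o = -2158/2819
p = 1/2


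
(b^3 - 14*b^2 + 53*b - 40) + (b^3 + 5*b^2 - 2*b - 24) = 2*b^3 - 9*b^2 + 51*b - 64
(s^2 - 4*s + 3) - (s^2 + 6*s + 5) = -10*s - 2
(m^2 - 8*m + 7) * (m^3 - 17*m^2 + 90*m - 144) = m^5 - 25*m^4 + 233*m^3 - 983*m^2 + 1782*m - 1008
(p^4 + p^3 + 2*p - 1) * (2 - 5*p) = -5*p^5 - 3*p^4 + 2*p^3 - 10*p^2 + 9*p - 2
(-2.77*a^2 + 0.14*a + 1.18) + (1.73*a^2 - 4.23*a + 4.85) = -1.04*a^2 - 4.09*a + 6.03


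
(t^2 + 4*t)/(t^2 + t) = (t + 4)/(t + 1)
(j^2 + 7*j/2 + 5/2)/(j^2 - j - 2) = (j + 5/2)/(j - 2)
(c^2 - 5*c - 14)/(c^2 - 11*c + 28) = (c + 2)/(c - 4)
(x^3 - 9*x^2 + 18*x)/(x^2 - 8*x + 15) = x*(x - 6)/(x - 5)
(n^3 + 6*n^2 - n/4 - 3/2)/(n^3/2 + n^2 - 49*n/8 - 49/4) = 2*(4*n^3 + 24*n^2 - n - 6)/(4*n^3 + 8*n^2 - 49*n - 98)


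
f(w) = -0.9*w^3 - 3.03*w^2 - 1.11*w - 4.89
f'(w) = -2.7*w^2 - 6.06*w - 1.11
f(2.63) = -45.14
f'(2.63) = -35.72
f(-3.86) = 6.01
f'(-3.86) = -17.95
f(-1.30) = -6.59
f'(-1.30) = 2.20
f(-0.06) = -4.83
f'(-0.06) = -0.76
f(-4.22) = 13.47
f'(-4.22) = -23.62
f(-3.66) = 2.71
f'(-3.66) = -15.10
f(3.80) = -102.25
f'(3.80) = -63.13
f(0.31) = -5.55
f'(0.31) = -3.25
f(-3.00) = -4.53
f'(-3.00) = -7.23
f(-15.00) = 2367.51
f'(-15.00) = -517.71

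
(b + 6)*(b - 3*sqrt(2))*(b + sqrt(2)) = b^3 - 2*sqrt(2)*b^2 + 6*b^2 - 12*sqrt(2)*b - 6*b - 36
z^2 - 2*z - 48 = (z - 8)*(z + 6)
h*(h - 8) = h^2 - 8*h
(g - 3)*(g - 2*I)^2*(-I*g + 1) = -I*g^4 - 3*g^3 + 3*I*g^3 + 9*g^2 - 4*g + 12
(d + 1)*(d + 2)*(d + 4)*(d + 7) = d^4 + 14*d^3 + 63*d^2 + 106*d + 56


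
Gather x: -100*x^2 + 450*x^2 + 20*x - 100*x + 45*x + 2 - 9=350*x^2 - 35*x - 7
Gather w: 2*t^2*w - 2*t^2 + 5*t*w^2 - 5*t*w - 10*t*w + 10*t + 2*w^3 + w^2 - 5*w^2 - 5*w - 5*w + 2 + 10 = -2*t^2 + 10*t + 2*w^3 + w^2*(5*t - 4) + w*(2*t^2 - 15*t - 10) + 12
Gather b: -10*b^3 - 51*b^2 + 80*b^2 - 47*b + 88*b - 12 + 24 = -10*b^3 + 29*b^2 + 41*b + 12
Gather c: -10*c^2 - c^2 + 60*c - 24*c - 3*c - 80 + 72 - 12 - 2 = -11*c^2 + 33*c - 22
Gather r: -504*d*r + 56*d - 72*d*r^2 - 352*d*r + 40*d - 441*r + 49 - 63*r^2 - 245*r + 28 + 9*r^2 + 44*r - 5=96*d + r^2*(-72*d - 54) + r*(-856*d - 642) + 72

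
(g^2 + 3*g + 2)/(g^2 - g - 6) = (g + 1)/(g - 3)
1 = 1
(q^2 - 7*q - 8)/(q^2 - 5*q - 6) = (q - 8)/(q - 6)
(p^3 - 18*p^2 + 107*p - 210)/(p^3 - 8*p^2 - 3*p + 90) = (p - 7)/(p + 3)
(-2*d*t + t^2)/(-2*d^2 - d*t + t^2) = t/(d + t)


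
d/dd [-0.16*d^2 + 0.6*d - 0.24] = 0.6 - 0.32*d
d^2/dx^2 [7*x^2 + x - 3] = 14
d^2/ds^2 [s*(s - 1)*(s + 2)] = 6*s + 2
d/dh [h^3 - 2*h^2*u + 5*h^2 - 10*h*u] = 3*h^2 - 4*h*u + 10*h - 10*u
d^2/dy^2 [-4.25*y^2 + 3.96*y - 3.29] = -8.50000000000000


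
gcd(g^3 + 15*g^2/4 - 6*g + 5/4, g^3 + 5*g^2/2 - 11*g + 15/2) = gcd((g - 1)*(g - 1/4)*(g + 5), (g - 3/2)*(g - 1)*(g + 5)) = g^2 + 4*g - 5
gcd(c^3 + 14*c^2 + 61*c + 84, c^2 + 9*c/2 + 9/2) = c + 3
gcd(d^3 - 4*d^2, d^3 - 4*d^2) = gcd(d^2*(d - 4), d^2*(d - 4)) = d^3 - 4*d^2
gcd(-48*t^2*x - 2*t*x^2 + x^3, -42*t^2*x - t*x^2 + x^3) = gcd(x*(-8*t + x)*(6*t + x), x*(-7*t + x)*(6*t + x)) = 6*t*x + x^2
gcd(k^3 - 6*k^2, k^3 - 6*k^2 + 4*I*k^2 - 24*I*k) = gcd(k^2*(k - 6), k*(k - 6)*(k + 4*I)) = k^2 - 6*k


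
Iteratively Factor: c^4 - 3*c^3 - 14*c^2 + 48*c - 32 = (c + 4)*(c^3 - 7*c^2 + 14*c - 8) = (c - 1)*(c + 4)*(c^2 - 6*c + 8) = (c - 2)*(c - 1)*(c + 4)*(c - 4)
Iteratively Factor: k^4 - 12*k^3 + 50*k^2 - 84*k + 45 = (k - 5)*(k^3 - 7*k^2 + 15*k - 9) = (k - 5)*(k - 3)*(k^2 - 4*k + 3) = (k - 5)*(k - 3)*(k - 1)*(k - 3)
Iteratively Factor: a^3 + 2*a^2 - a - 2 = (a + 1)*(a^2 + a - 2) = (a + 1)*(a + 2)*(a - 1)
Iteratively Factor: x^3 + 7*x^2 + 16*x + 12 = (x + 3)*(x^2 + 4*x + 4) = (x + 2)*(x + 3)*(x + 2)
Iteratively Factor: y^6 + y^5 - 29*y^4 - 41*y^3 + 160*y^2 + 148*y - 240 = (y + 2)*(y^5 - y^4 - 27*y^3 + 13*y^2 + 134*y - 120) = (y + 2)*(y + 4)*(y^4 - 5*y^3 - 7*y^2 + 41*y - 30) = (y + 2)*(y + 3)*(y + 4)*(y^3 - 8*y^2 + 17*y - 10) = (y - 2)*(y + 2)*(y + 3)*(y + 4)*(y^2 - 6*y + 5) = (y - 5)*(y - 2)*(y + 2)*(y + 3)*(y + 4)*(y - 1)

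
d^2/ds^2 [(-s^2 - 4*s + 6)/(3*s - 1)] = 82/(27*s^3 - 27*s^2 + 9*s - 1)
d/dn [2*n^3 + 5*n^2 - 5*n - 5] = 6*n^2 + 10*n - 5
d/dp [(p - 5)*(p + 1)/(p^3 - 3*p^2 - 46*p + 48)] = (-p^4 + 8*p^3 - 43*p^2 + 66*p - 422)/(p^6 - 6*p^5 - 83*p^4 + 372*p^3 + 1828*p^2 - 4416*p + 2304)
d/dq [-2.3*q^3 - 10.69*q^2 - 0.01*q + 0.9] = -6.9*q^2 - 21.38*q - 0.01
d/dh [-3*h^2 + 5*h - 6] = 5 - 6*h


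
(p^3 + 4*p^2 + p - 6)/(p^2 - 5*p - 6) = (-p^3 - 4*p^2 - p + 6)/(-p^2 + 5*p + 6)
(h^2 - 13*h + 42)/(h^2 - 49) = (h - 6)/(h + 7)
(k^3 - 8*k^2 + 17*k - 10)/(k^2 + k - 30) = (k^2 - 3*k + 2)/(k + 6)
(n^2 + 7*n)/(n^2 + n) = (n + 7)/(n + 1)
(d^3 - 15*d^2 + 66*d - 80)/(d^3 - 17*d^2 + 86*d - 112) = (d - 5)/(d - 7)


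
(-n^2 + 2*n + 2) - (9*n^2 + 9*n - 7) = -10*n^2 - 7*n + 9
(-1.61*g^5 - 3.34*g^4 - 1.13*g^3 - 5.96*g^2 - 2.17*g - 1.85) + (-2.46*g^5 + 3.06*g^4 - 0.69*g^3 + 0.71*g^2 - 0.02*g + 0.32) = -4.07*g^5 - 0.28*g^4 - 1.82*g^3 - 5.25*g^2 - 2.19*g - 1.53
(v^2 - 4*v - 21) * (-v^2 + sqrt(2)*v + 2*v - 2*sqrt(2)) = -v^4 + sqrt(2)*v^3 + 6*v^3 - 6*sqrt(2)*v^2 + 13*v^2 - 42*v - 13*sqrt(2)*v + 42*sqrt(2)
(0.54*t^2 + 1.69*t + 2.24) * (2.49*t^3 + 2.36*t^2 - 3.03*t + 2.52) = 1.3446*t^5 + 5.4825*t^4 + 7.9298*t^3 + 1.5265*t^2 - 2.5284*t + 5.6448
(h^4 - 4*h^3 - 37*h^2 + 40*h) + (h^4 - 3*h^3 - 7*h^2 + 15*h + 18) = 2*h^4 - 7*h^3 - 44*h^2 + 55*h + 18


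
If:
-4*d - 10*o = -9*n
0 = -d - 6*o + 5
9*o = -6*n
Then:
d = -235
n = -60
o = 40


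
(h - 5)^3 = h^3 - 15*h^2 + 75*h - 125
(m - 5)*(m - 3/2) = m^2 - 13*m/2 + 15/2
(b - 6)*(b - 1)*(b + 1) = b^3 - 6*b^2 - b + 6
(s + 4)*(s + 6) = s^2 + 10*s + 24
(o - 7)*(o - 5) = o^2 - 12*o + 35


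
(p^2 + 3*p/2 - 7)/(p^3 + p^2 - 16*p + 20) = (p + 7/2)/(p^2 + 3*p - 10)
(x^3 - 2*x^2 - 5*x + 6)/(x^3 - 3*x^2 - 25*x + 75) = (x^2 + x - 2)/(x^2 - 25)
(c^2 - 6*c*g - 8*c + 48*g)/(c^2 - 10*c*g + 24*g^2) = (c - 8)/(c - 4*g)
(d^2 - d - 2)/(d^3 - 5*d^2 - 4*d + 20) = (d + 1)/(d^2 - 3*d - 10)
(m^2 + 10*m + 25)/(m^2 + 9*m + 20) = (m + 5)/(m + 4)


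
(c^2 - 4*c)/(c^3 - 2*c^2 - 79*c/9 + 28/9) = 9*c/(9*c^2 + 18*c - 7)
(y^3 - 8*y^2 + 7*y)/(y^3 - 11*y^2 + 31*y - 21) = y/(y - 3)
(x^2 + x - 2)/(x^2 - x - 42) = (-x^2 - x + 2)/(-x^2 + x + 42)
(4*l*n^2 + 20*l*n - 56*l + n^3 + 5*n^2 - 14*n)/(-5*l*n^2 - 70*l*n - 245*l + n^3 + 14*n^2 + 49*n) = (-4*l*n + 8*l - n^2 + 2*n)/(5*l*n + 35*l - n^2 - 7*n)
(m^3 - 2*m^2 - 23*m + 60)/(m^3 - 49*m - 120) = (m^2 - 7*m + 12)/(m^2 - 5*m - 24)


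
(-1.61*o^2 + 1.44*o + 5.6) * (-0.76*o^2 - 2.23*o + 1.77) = 1.2236*o^4 + 2.4959*o^3 - 10.3169*o^2 - 9.9392*o + 9.912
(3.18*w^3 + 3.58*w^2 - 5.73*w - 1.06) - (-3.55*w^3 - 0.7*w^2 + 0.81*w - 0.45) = 6.73*w^3 + 4.28*w^2 - 6.54*w - 0.61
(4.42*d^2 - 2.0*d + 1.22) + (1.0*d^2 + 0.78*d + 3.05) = 5.42*d^2 - 1.22*d + 4.27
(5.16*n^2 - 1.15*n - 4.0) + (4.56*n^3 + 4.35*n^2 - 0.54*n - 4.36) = 4.56*n^3 + 9.51*n^2 - 1.69*n - 8.36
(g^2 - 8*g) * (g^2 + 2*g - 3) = g^4 - 6*g^3 - 19*g^2 + 24*g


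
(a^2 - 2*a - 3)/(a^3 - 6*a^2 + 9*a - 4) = (a^2 - 2*a - 3)/(a^3 - 6*a^2 + 9*a - 4)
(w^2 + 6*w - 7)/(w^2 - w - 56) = (w - 1)/(w - 8)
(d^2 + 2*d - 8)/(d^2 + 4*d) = (d - 2)/d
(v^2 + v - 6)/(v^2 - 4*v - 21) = (v - 2)/(v - 7)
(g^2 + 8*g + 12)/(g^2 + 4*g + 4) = (g + 6)/(g + 2)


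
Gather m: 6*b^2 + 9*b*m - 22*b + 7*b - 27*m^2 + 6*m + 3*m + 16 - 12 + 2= 6*b^2 - 15*b - 27*m^2 + m*(9*b + 9) + 6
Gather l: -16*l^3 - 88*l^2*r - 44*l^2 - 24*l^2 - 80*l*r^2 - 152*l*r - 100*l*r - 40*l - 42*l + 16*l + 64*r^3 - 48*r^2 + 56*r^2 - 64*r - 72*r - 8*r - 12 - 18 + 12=-16*l^3 + l^2*(-88*r - 68) + l*(-80*r^2 - 252*r - 66) + 64*r^3 + 8*r^2 - 144*r - 18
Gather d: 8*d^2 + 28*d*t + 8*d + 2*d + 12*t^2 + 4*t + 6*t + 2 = 8*d^2 + d*(28*t + 10) + 12*t^2 + 10*t + 2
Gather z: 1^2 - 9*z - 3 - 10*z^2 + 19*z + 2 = -10*z^2 + 10*z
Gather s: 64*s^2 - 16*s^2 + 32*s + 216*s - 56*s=48*s^2 + 192*s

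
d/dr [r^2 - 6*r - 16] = 2*r - 6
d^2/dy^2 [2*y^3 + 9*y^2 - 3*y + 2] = 12*y + 18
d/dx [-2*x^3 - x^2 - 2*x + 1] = -6*x^2 - 2*x - 2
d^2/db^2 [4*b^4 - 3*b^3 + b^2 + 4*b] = 48*b^2 - 18*b + 2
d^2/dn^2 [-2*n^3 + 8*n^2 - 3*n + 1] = 16 - 12*n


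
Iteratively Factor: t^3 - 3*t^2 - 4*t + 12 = (t + 2)*(t^2 - 5*t + 6) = (t - 3)*(t + 2)*(t - 2)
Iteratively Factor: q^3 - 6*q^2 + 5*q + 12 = (q - 4)*(q^2 - 2*q - 3) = (q - 4)*(q - 3)*(q + 1)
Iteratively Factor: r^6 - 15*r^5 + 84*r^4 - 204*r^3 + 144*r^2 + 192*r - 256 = (r - 2)*(r^5 - 13*r^4 + 58*r^3 - 88*r^2 - 32*r + 128) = (r - 4)*(r - 2)*(r^4 - 9*r^3 + 22*r^2 - 32) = (r - 4)^2*(r - 2)*(r^3 - 5*r^2 + 2*r + 8) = (r - 4)^2*(r - 2)^2*(r^2 - 3*r - 4) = (r - 4)^2*(r - 2)^2*(r + 1)*(r - 4)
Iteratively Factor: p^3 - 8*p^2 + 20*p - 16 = (p - 2)*(p^2 - 6*p + 8) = (p - 2)^2*(p - 4)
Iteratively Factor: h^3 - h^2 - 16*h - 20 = (h + 2)*(h^2 - 3*h - 10) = (h - 5)*(h + 2)*(h + 2)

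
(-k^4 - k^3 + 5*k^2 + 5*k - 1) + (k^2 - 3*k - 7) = -k^4 - k^3 + 6*k^2 + 2*k - 8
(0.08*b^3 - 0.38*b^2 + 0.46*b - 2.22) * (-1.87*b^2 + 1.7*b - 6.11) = -0.1496*b^5 + 0.8466*b^4 - 1.995*b^3 + 7.2552*b^2 - 6.5846*b + 13.5642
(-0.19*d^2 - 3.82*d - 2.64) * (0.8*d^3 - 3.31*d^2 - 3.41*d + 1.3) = -0.152*d^5 - 2.4271*d^4 + 11.1801*d^3 + 21.5176*d^2 + 4.0364*d - 3.432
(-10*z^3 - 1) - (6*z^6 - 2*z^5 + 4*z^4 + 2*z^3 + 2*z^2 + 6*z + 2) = -6*z^6 + 2*z^5 - 4*z^4 - 12*z^3 - 2*z^2 - 6*z - 3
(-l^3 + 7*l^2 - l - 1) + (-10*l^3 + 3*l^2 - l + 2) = -11*l^3 + 10*l^2 - 2*l + 1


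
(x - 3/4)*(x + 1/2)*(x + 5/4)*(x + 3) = x^4 + 4*x^3 + 37*x^2/16 - 81*x/32 - 45/32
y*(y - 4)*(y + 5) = y^3 + y^2 - 20*y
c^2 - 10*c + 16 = (c - 8)*(c - 2)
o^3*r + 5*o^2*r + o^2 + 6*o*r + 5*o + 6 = (o + 2)*(o + 3)*(o*r + 1)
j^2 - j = j*(j - 1)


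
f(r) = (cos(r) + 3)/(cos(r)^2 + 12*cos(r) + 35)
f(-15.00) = 0.08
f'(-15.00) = 0.00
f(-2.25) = 0.09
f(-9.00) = 0.08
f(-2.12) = 0.09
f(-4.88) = 0.09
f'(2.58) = -0.00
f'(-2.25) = 0.00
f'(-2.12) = 0.00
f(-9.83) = 0.08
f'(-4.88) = 0.00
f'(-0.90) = -0.00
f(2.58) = 0.08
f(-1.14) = 0.09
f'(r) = (2*sin(r)*cos(r) + 12*sin(r))*(cos(r) + 3)/(cos(r)^2 + 12*cos(r) + 35)^2 - sin(r)/(cos(r)^2 + 12*cos(r) + 35)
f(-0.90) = 0.08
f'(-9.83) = -0.00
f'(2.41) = -0.00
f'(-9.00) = 0.00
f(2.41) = 0.08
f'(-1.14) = -0.00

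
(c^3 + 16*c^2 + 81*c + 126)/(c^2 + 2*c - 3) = (c^2 + 13*c + 42)/(c - 1)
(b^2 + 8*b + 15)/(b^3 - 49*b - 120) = 1/(b - 8)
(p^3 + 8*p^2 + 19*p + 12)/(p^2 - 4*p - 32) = (p^2 + 4*p + 3)/(p - 8)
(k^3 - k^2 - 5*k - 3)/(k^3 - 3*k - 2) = (k - 3)/(k - 2)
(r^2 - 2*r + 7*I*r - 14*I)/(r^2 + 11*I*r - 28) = (r - 2)/(r + 4*I)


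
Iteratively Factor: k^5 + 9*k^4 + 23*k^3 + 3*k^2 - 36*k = (k + 4)*(k^4 + 5*k^3 + 3*k^2 - 9*k) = (k - 1)*(k + 4)*(k^3 + 6*k^2 + 9*k) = (k - 1)*(k + 3)*(k + 4)*(k^2 + 3*k) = k*(k - 1)*(k + 3)*(k + 4)*(k + 3)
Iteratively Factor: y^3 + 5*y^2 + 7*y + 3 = (y + 1)*(y^2 + 4*y + 3) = (y + 1)^2*(y + 3)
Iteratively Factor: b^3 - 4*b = (b + 2)*(b^2 - 2*b) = (b - 2)*(b + 2)*(b)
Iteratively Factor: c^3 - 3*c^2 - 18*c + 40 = (c - 2)*(c^2 - c - 20) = (c - 5)*(c - 2)*(c + 4)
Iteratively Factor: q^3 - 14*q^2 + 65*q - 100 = (q - 4)*(q^2 - 10*q + 25) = (q - 5)*(q - 4)*(q - 5)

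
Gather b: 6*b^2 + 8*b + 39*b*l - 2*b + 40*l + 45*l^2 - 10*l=6*b^2 + b*(39*l + 6) + 45*l^2 + 30*l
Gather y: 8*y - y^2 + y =-y^2 + 9*y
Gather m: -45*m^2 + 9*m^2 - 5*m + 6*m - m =-36*m^2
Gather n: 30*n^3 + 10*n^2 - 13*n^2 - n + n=30*n^3 - 3*n^2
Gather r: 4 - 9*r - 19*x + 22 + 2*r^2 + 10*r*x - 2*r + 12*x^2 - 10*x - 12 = 2*r^2 + r*(10*x - 11) + 12*x^2 - 29*x + 14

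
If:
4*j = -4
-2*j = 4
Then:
No Solution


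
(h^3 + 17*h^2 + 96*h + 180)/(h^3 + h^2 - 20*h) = (h^2 + 12*h + 36)/(h*(h - 4))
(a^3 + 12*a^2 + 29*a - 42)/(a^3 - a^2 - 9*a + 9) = (a^2 + 13*a + 42)/(a^2 - 9)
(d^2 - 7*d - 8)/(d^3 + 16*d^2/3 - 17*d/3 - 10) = 3*(d - 8)/(3*d^2 + 13*d - 30)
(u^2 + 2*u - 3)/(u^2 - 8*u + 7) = (u + 3)/(u - 7)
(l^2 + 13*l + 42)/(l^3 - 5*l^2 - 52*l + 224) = (l + 6)/(l^2 - 12*l + 32)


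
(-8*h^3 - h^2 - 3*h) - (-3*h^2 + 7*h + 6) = -8*h^3 + 2*h^2 - 10*h - 6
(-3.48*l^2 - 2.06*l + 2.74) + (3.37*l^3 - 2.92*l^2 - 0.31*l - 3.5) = 3.37*l^3 - 6.4*l^2 - 2.37*l - 0.76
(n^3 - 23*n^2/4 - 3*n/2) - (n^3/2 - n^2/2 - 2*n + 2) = n^3/2 - 21*n^2/4 + n/2 - 2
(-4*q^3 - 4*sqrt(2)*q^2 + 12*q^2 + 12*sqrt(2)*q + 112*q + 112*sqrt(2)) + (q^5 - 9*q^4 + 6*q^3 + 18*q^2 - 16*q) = q^5 - 9*q^4 + 2*q^3 - 4*sqrt(2)*q^2 + 30*q^2 + 12*sqrt(2)*q + 96*q + 112*sqrt(2)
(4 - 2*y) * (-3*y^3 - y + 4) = 6*y^4 - 12*y^3 + 2*y^2 - 12*y + 16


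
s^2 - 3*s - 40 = (s - 8)*(s + 5)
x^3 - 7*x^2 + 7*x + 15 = (x - 5)*(x - 3)*(x + 1)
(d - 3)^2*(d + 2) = d^3 - 4*d^2 - 3*d + 18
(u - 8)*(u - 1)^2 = u^3 - 10*u^2 + 17*u - 8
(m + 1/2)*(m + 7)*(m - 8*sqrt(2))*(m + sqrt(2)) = m^4 - 7*sqrt(2)*m^3 + 15*m^3/2 - 105*sqrt(2)*m^2/2 - 25*m^2/2 - 120*m - 49*sqrt(2)*m/2 - 56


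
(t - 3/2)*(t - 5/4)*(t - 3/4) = t^3 - 7*t^2/2 + 63*t/16 - 45/32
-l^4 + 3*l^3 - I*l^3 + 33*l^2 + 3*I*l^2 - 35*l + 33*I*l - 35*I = (l - 7)*(l + 5)*(-I*l + 1)*(-I*l + I)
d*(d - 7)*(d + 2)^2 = d^4 - 3*d^3 - 24*d^2 - 28*d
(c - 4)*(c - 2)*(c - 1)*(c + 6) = c^4 - c^3 - 28*c^2 + 76*c - 48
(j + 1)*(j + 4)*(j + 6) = j^3 + 11*j^2 + 34*j + 24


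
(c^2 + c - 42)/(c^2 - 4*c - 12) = (c + 7)/(c + 2)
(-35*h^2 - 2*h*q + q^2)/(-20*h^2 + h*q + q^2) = (-7*h + q)/(-4*h + q)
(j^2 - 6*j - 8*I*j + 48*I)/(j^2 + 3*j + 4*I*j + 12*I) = (j^2 + j*(-6 - 8*I) + 48*I)/(j^2 + j*(3 + 4*I) + 12*I)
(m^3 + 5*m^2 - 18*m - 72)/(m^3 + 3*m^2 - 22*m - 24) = (m + 3)/(m + 1)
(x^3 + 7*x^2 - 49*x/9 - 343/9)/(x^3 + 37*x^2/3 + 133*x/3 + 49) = (x - 7/3)/(x + 3)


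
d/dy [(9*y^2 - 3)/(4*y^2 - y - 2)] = 3*(-3*y^2 - 4*y - 1)/(16*y^4 - 8*y^3 - 15*y^2 + 4*y + 4)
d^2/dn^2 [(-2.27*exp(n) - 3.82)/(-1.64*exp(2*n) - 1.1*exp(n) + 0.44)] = (6.105392*exp(4*n) + 37.002008*exp(3*n) + 30.502032*exp(2*n) + 16.746928*exp(n) + 2.288352)*exp(n)/(4.410944*exp(6*n) + 8.87568*exp(5*n) + 2.402928*exp(4*n) - 3.43156*exp(3*n) - 0.644688*exp(2*n) + 0.63888*exp(n) - 0.085184)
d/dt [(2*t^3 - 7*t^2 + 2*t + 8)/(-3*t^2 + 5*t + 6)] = (-6*t^4 + 20*t^3 + 7*t^2 - 36*t - 28)/(9*t^4 - 30*t^3 - 11*t^2 + 60*t + 36)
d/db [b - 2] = 1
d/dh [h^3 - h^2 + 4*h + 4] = 3*h^2 - 2*h + 4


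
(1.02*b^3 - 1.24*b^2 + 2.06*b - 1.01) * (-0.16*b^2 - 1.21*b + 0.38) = -0.1632*b^5 - 1.0358*b^4 + 1.5584*b^3 - 2.8022*b^2 + 2.0049*b - 0.3838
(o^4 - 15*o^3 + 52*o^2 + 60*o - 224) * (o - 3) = o^5 - 18*o^4 + 97*o^3 - 96*o^2 - 404*o + 672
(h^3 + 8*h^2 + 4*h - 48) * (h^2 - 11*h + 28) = h^5 - 3*h^4 - 56*h^3 + 132*h^2 + 640*h - 1344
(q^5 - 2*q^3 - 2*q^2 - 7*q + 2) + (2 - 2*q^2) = q^5 - 2*q^3 - 4*q^2 - 7*q + 4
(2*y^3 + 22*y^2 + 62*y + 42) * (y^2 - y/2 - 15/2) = 2*y^5 + 21*y^4 + 36*y^3 - 154*y^2 - 486*y - 315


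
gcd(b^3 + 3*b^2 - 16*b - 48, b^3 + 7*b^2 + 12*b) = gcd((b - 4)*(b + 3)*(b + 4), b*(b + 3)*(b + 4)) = b^2 + 7*b + 12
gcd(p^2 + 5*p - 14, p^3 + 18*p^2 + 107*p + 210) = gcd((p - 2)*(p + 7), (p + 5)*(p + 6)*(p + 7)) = p + 7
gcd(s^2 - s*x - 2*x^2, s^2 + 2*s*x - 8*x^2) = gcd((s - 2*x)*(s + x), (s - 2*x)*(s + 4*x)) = -s + 2*x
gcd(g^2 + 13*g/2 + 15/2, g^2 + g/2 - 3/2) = g + 3/2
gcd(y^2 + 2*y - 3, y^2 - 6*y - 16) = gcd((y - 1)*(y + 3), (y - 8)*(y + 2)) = 1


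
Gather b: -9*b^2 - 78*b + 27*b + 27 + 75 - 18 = -9*b^2 - 51*b + 84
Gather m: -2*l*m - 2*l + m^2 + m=-2*l + m^2 + m*(1 - 2*l)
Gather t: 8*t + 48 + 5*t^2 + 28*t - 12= 5*t^2 + 36*t + 36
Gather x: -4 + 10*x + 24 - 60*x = 20 - 50*x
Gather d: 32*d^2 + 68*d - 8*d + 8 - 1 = 32*d^2 + 60*d + 7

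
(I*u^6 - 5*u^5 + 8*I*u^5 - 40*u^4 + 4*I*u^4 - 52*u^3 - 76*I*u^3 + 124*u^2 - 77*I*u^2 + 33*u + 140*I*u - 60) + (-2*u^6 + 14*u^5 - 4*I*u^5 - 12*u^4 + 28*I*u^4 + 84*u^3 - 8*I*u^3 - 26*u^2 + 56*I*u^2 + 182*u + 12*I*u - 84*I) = -2*u^6 + I*u^6 + 9*u^5 + 4*I*u^5 - 52*u^4 + 32*I*u^4 + 32*u^3 - 84*I*u^3 + 98*u^2 - 21*I*u^2 + 215*u + 152*I*u - 60 - 84*I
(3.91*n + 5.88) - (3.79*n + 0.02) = 0.12*n + 5.86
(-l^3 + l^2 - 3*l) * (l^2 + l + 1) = -l^5 - 3*l^3 - 2*l^2 - 3*l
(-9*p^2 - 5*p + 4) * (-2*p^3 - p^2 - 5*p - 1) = 18*p^5 + 19*p^4 + 42*p^3 + 30*p^2 - 15*p - 4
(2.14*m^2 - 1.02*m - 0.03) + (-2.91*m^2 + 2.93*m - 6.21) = -0.77*m^2 + 1.91*m - 6.24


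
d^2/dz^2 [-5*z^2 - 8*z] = -10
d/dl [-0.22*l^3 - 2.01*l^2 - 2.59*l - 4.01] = -0.66*l^2 - 4.02*l - 2.59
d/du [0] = 0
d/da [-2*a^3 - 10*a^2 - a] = -6*a^2 - 20*a - 1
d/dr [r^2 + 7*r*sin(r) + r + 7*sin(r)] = 7*r*cos(r) + 2*r + 7*sqrt(2)*sin(r + pi/4) + 1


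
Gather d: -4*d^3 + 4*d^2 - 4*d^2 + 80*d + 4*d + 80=-4*d^3 + 84*d + 80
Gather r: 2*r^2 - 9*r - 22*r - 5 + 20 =2*r^2 - 31*r + 15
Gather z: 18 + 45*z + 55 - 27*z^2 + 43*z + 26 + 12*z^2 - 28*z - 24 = -15*z^2 + 60*z + 75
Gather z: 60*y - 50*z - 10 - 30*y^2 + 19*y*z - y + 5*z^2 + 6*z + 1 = -30*y^2 + 59*y + 5*z^2 + z*(19*y - 44) - 9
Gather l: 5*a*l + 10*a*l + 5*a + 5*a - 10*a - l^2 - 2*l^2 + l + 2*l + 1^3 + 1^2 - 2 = -3*l^2 + l*(15*a + 3)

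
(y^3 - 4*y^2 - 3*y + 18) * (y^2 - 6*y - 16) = y^5 - 10*y^4 + 5*y^3 + 100*y^2 - 60*y - 288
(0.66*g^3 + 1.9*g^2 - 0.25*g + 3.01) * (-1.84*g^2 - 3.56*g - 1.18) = -1.2144*g^5 - 5.8456*g^4 - 7.0828*g^3 - 6.8904*g^2 - 10.4206*g - 3.5518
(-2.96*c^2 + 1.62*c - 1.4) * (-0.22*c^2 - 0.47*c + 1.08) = 0.6512*c^4 + 1.0348*c^3 - 3.6502*c^2 + 2.4076*c - 1.512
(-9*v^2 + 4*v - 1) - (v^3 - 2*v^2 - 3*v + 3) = -v^3 - 7*v^2 + 7*v - 4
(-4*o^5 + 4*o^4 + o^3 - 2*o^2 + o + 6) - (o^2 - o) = -4*o^5 + 4*o^4 + o^3 - 3*o^2 + 2*o + 6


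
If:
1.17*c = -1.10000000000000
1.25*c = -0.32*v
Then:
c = -0.94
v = 3.67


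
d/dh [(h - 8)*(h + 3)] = 2*h - 5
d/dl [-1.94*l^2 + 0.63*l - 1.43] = 0.63 - 3.88*l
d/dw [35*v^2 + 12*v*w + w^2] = 12*v + 2*w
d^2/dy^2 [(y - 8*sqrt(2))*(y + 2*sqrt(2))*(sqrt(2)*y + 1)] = 6*sqrt(2)*y - 22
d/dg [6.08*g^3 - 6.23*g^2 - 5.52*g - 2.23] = 18.24*g^2 - 12.46*g - 5.52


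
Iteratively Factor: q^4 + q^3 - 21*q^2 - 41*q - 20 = (q - 5)*(q^3 + 6*q^2 + 9*q + 4) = (q - 5)*(q + 4)*(q^2 + 2*q + 1) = (q - 5)*(q + 1)*(q + 4)*(q + 1)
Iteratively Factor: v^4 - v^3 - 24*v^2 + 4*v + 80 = (v - 2)*(v^3 + v^2 - 22*v - 40) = (v - 5)*(v - 2)*(v^2 + 6*v + 8) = (v - 5)*(v - 2)*(v + 4)*(v + 2)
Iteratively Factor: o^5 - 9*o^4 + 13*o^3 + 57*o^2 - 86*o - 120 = (o - 3)*(o^4 - 6*o^3 - 5*o^2 + 42*o + 40) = (o - 5)*(o - 3)*(o^3 - o^2 - 10*o - 8) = (o - 5)*(o - 3)*(o + 1)*(o^2 - 2*o - 8) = (o - 5)*(o - 3)*(o + 1)*(o + 2)*(o - 4)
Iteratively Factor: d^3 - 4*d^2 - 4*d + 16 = (d - 2)*(d^2 - 2*d - 8) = (d - 2)*(d + 2)*(d - 4)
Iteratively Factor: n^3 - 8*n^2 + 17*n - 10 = (n - 5)*(n^2 - 3*n + 2) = (n - 5)*(n - 1)*(n - 2)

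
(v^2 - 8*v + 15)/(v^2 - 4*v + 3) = (v - 5)/(v - 1)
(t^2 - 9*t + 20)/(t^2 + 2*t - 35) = (t - 4)/(t + 7)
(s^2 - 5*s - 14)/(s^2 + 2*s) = (s - 7)/s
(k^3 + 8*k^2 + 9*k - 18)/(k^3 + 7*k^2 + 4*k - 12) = (k + 3)/(k + 2)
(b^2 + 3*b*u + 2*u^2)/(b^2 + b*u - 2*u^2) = (-b - u)/(-b + u)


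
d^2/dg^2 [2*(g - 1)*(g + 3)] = 4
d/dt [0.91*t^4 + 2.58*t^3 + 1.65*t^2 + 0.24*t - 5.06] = 3.64*t^3 + 7.74*t^2 + 3.3*t + 0.24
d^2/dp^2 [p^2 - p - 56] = 2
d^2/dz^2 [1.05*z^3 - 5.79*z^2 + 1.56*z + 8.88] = 6.3*z - 11.58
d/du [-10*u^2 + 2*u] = 2 - 20*u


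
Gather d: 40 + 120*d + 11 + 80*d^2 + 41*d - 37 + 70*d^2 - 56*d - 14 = 150*d^2 + 105*d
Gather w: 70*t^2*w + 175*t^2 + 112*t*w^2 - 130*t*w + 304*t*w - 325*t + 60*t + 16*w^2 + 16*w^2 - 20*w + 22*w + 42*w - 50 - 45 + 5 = 175*t^2 - 265*t + w^2*(112*t + 32) + w*(70*t^2 + 174*t + 44) - 90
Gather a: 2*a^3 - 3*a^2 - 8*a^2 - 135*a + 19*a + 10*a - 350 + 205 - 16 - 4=2*a^3 - 11*a^2 - 106*a - 165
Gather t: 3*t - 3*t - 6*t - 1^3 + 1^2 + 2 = 2 - 6*t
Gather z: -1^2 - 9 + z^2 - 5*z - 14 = z^2 - 5*z - 24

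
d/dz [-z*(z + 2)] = -2*z - 2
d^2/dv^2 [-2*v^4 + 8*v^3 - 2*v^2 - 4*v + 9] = -24*v^2 + 48*v - 4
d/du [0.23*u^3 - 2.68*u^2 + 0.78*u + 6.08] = 0.69*u^2 - 5.36*u + 0.78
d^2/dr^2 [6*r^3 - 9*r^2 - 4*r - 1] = 36*r - 18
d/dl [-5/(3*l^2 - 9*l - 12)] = 5*(2*l - 3)/(3*(-l^2 + 3*l + 4)^2)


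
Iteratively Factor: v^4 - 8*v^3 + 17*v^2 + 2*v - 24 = (v + 1)*(v^3 - 9*v^2 + 26*v - 24) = (v - 3)*(v + 1)*(v^2 - 6*v + 8) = (v - 4)*(v - 3)*(v + 1)*(v - 2)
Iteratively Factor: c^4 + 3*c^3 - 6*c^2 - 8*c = (c)*(c^3 + 3*c^2 - 6*c - 8) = c*(c + 4)*(c^2 - c - 2) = c*(c - 2)*(c + 4)*(c + 1)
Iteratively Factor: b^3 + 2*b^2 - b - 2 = (b + 2)*(b^2 - 1) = (b + 1)*(b + 2)*(b - 1)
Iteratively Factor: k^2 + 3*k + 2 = (k + 2)*(k + 1)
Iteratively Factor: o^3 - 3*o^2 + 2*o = (o - 1)*(o^2 - 2*o) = o*(o - 1)*(o - 2)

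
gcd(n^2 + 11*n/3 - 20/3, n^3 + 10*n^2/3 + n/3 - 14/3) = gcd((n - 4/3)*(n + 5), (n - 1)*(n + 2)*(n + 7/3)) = 1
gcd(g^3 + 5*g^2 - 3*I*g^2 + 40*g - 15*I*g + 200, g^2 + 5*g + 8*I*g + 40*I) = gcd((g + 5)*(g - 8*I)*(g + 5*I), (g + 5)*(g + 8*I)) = g + 5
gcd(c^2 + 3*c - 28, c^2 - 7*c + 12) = c - 4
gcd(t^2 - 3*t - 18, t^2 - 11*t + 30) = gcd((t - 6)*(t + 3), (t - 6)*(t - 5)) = t - 6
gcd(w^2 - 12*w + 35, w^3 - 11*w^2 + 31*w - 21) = w - 7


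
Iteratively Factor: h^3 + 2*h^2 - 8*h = (h)*(h^2 + 2*h - 8) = h*(h + 4)*(h - 2)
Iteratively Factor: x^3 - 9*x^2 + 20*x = (x - 5)*(x^2 - 4*x) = (x - 5)*(x - 4)*(x)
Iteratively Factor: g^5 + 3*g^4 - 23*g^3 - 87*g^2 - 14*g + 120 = (g + 4)*(g^4 - g^3 - 19*g^2 - 11*g + 30) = (g - 1)*(g + 4)*(g^3 - 19*g - 30) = (g - 1)*(g + 3)*(g + 4)*(g^2 - 3*g - 10) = (g - 5)*(g - 1)*(g + 3)*(g + 4)*(g + 2)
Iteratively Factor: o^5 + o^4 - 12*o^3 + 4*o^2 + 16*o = (o - 2)*(o^4 + 3*o^3 - 6*o^2 - 8*o) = (o - 2)*(o + 4)*(o^3 - o^2 - 2*o) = (o - 2)^2*(o + 4)*(o^2 + o) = o*(o - 2)^2*(o + 4)*(o + 1)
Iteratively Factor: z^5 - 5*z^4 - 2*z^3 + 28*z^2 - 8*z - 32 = (z + 1)*(z^4 - 6*z^3 + 4*z^2 + 24*z - 32) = (z + 1)*(z + 2)*(z^3 - 8*z^2 + 20*z - 16) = (z - 2)*(z + 1)*(z + 2)*(z^2 - 6*z + 8) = (z - 4)*(z - 2)*(z + 1)*(z + 2)*(z - 2)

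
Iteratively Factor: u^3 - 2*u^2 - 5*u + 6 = (u + 2)*(u^2 - 4*u + 3) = (u - 1)*(u + 2)*(u - 3)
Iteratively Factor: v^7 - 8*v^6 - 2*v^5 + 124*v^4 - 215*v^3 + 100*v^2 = (v - 1)*(v^6 - 7*v^5 - 9*v^4 + 115*v^3 - 100*v^2) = (v - 1)^2*(v^5 - 6*v^4 - 15*v^3 + 100*v^2) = (v - 5)*(v - 1)^2*(v^4 - v^3 - 20*v^2) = v*(v - 5)*(v - 1)^2*(v^3 - v^2 - 20*v) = v*(v - 5)*(v - 1)^2*(v + 4)*(v^2 - 5*v) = v*(v - 5)^2*(v - 1)^2*(v + 4)*(v)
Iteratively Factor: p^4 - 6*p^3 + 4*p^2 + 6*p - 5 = (p + 1)*(p^3 - 7*p^2 + 11*p - 5) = (p - 1)*(p + 1)*(p^2 - 6*p + 5) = (p - 5)*(p - 1)*(p + 1)*(p - 1)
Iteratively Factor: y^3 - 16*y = (y)*(y^2 - 16) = y*(y - 4)*(y + 4)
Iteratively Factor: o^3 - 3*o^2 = (o - 3)*(o^2) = o*(o - 3)*(o)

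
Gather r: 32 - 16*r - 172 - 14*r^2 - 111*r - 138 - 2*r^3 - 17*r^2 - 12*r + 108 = -2*r^3 - 31*r^2 - 139*r - 170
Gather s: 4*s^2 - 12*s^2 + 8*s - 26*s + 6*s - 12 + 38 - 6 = -8*s^2 - 12*s + 20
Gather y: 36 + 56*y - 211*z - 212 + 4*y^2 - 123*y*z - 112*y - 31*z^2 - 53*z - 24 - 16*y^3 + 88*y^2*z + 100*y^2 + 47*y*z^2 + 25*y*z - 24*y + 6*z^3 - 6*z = -16*y^3 + y^2*(88*z + 104) + y*(47*z^2 - 98*z - 80) + 6*z^3 - 31*z^2 - 270*z - 200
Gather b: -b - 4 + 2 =-b - 2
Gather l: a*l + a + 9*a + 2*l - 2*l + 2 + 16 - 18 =a*l + 10*a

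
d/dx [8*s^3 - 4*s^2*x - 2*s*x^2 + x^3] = -4*s^2 - 4*s*x + 3*x^2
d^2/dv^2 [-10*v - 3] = 0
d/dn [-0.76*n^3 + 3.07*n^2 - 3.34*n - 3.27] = -2.28*n^2 + 6.14*n - 3.34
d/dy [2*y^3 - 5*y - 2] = 6*y^2 - 5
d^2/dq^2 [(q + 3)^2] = 2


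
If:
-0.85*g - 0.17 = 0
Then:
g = -0.20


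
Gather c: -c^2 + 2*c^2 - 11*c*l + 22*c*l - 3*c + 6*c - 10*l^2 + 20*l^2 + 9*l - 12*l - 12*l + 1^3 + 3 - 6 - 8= c^2 + c*(11*l + 3) + 10*l^2 - 15*l - 10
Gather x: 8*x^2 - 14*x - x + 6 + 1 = 8*x^2 - 15*x + 7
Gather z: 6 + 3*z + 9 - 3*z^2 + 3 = -3*z^2 + 3*z + 18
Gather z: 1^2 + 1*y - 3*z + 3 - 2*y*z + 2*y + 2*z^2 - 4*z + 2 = 3*y + 2*z^2 + z*(-2*y - 7) + 6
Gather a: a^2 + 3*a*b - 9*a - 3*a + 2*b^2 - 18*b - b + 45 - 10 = a^2 + a*(3*b - 12) + 2*b^2 - 19*b + 35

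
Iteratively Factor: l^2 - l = (l)*(l - 1)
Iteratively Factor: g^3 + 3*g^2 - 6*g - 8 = (g + 1)*(g^2 + 2*g - 8) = (g - 2)*(g + 1)*(g + 4)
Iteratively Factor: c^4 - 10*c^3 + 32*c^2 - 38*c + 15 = (c - 1)*(c^3 - 9*c^2 + 23*c - 15) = (c - 1)^2*(c^2 - 8*c + 15) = (c - 3)*(c - 1)^2*(c - 5)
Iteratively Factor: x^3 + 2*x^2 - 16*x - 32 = (x - 4)*(x^2 + 6*x + 8) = (x - 4)*(x + 4)*(x + 2)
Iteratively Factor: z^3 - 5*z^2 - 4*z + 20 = (z - 2)*(z^2 - 3*z - 10) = (z - 2)*(z + 2)*(z - 5)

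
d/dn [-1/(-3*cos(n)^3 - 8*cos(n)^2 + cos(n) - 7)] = (9*cos(n)^2 + 16*cos(n) - 1)*sin(n)/(3*cos(n)^3 + 8*cos(n)^2 - cos(n) + 7)^2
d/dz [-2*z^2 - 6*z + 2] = -4*z - 6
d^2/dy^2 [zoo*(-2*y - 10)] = 0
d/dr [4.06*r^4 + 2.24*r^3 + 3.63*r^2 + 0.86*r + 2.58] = 16.24*r^3 + 6.72*r^2 + 7.26*r + 0.86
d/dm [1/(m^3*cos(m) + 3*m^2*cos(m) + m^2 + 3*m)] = (m^3*sin(m) - 3*sqrt(2)*m^2*cos(m + pi/4) - 6*m*cos(m) - 2*m - 3)/(m^2*(m + 3)^2*(m*cos(m) + 1)^2)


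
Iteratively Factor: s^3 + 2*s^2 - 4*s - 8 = (s - 2)*(s^2 + 4*s + 4) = (s - 2)*(s + 2)*(s + 2)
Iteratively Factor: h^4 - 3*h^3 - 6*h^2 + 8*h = (h - 4)*(h^3 + h^2 - 2*h) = h*(h - 4)*(h^2 + h - 2) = h*(h - 4)*(h + 2)*(h - 1)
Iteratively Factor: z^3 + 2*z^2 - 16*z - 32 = (z + 4)*(z^2 - 2*z - 8) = (z + 2)*(z + 4)*(z - 4)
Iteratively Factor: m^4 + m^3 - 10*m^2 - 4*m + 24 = (m + 2)*(m^3 - m^2 - 8*m + 12) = (m + 2)*(m + 3)*(m^2 - 4*m + 4) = (m - 2)*(m + 2)*(m + 3)*(m - 2)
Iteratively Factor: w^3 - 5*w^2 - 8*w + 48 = (w - 4)*(w^2 - w - 12) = (w - 4)^2*(w + 3)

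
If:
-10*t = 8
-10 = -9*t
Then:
No Solution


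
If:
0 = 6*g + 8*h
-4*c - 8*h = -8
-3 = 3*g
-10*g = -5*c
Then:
No Solution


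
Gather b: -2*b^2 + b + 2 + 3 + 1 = -2*b^2 + b + 6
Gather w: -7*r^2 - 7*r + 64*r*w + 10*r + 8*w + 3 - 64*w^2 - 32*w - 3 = -7*r^2 + 3*r - 64*w^2 + w*(64*r - 24)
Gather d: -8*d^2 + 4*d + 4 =-8*d^2 + 4*d + 4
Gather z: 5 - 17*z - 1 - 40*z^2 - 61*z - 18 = -40*z^2 - 78*z - 14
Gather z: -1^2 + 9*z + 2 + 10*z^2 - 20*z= 10*z^2 - 11*z + 1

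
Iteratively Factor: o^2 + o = (o)*(o + 1)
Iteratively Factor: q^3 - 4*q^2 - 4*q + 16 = (q - 4)*(q^2 - 4) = (q - 4)*(q + 2)*(q - 2)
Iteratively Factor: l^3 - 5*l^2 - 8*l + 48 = (l + 3)*(l^2 - 8*l + 16) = (l - 4)*(l + 3)*(l - 4)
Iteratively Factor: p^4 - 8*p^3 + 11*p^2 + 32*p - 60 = (p - 3)*(p^3 - 5*p^2 - 4*p + 20) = (p - 3)*(p + 2)*(p^2 - 7*p + 10) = (p - 5)*(p - 3)*(p + 2)*(p - 2)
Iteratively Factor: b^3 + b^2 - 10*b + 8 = (b - 1)*(b^2 + 2*b - 8) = (b - 1)*(b + 4)*(b - 2)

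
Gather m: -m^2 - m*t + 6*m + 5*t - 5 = -m^2 + m*(6 - t) + 5*t - 5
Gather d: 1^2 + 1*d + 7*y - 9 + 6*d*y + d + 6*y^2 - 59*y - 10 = d*(6*y + 2) + 6*y^2 - 52*y - 18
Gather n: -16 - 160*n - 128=-160*n - 144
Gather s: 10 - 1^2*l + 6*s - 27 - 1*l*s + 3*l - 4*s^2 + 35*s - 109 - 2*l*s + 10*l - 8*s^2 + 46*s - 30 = 12*l - 12*s^2 + s*(87 - 3*l) - 156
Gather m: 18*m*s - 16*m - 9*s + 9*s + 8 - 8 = m*(18*s - 16)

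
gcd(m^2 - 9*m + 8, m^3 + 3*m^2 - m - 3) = m - 1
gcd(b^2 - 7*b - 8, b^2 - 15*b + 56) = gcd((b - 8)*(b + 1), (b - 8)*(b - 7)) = b - 8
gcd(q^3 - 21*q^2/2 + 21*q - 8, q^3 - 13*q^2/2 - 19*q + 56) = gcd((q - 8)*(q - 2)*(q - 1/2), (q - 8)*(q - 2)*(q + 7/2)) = q^2 - 10*q + 16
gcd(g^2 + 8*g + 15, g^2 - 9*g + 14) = 1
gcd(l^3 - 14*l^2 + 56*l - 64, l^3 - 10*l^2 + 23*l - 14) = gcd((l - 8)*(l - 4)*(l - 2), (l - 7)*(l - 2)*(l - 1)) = l - 2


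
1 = 1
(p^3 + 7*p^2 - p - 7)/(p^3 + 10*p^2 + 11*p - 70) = (p^2 - 1)/(p^2 + 3*p - 10)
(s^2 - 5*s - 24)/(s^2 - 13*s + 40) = (s + 3)/(s - 5)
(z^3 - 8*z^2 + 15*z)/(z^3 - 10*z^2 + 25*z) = (z - 3)/(z - 5)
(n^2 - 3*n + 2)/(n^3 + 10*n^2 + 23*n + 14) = (n^2 - 3*n + 2)/(n^3 + 10*n^2 + 23*n + 14)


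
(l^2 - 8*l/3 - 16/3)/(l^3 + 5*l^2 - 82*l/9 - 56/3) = 3*(l - 4)/(3*l^2 + 11*l - 42)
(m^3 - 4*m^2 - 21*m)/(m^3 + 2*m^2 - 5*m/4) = 4*(m^2 - 4*m - 21)/(4*m^2 + 8*m - 5)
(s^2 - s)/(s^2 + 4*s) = (s - 1)/(s + 4)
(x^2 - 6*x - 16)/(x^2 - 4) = (x - 8)/(x - 2)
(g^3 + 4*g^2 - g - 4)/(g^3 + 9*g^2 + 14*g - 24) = (g + 1)/(g + 6)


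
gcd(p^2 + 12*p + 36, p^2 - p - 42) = p + 6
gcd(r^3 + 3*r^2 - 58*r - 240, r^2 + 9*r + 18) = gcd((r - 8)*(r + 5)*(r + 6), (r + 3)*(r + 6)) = r + 6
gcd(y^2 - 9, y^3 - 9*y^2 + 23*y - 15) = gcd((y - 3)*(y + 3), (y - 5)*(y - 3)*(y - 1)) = y - 3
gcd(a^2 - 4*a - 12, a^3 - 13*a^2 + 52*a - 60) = a - 6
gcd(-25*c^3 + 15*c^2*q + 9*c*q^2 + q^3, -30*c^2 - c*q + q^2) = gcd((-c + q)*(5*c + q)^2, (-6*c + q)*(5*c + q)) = 5*c + q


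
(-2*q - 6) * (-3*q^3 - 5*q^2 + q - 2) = 6*q^4 + 28*q^3 + 28*q^2 - 2*q + 12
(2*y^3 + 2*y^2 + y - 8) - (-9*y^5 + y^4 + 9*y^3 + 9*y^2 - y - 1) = 9*y^5 - y^4 - 7*y^3 - 7*y^2 + 2*y - 7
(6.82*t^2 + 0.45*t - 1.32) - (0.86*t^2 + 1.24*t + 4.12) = 5.96*t^2 - 0.79*t - 5.44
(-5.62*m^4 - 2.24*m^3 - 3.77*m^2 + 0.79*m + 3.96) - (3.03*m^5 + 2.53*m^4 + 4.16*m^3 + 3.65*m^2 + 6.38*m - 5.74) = -3.03*m^5 - 8.15*m^4 - 6.4*m^3 - 7.42*m^2 - 5.59*m + 9.7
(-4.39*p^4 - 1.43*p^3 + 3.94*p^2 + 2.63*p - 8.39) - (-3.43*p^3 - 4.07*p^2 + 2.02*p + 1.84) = -4.39*p^4 + 2.0*p^3 + 8.01*p^2 + 0.61*p - 10.23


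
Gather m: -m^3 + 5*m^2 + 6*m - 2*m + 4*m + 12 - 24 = -m^3 + 5*m^2 + 8*m - 12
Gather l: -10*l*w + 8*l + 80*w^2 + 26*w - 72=l*(8 - 10*w) + 80*w^2 + 26*w - 72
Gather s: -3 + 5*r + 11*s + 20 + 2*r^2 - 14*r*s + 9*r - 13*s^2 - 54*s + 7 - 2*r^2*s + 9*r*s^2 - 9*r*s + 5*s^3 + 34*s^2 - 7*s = 2*r^2 + 14*r + 5*s^3 + s^2*(9*r + 21) + s*(-2*r^2 - 23*r - 50) + 24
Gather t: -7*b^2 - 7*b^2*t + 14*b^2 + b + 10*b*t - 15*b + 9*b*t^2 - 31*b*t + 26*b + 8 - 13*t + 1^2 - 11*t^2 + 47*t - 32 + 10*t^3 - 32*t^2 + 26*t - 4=7*b^2 + 12*b + 10*t^3 + t^2*(9*b - 43) + t*(-7*b^2 - 21*b + 60) - 27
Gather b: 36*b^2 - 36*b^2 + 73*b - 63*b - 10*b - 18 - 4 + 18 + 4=0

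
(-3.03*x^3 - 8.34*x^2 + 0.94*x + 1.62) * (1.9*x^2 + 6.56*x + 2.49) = -5.757*x^5 - 35.7228*x^4 - 60.4691*x^3 - 11.5222*x^2 + 12.9678*x + 4.0338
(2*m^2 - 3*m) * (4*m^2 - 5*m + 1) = 8*m^4 - 22*m^3 + 17*m^2 - 3*m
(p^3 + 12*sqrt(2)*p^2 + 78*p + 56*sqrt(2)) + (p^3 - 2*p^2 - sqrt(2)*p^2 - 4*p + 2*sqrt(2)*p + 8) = 2*p^3 - 2*p^2 + 11*sqrt(2)*p^2 + 2*sqrt(2)*p + 74*p + 8 + 56*sqrt(2)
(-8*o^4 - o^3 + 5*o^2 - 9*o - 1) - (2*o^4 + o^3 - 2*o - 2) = -10*o^4 - 2*o^3 + 5*o^2 - 7*o + 1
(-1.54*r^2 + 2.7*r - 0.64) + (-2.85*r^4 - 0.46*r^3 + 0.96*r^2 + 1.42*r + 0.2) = -2.85*r^4 - 0.46*r^3 - 0.58*r^2 + 4.12*r - 0.44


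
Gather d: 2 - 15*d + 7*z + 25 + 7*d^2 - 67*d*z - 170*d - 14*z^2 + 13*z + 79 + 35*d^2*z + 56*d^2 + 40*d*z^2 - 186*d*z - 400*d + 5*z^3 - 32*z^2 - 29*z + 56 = d^2*(35*z + 63) + d*(40*z^2 - 253*z - 585) + 5*z^3 - 46*z^2 - 9*z + 162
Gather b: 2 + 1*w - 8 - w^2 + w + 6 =-w^2 + 2*w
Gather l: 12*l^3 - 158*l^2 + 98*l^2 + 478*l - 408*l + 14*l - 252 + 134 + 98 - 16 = 12*l^3 - 60*l^2 + 84*l - 36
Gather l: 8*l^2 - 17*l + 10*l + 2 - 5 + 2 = 8*l^2 - 7*l - 1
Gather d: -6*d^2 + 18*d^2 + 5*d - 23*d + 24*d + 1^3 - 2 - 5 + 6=12*d^2 + 6*d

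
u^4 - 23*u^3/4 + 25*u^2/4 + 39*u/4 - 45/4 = (u - 3)^2*(u - 1)*(u + 5/4)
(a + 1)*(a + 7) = a^2 + 8*a + 7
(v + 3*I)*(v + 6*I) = v^2 + 9*I*v - 18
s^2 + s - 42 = (s - 6)*(s + 7)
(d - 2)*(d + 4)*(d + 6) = d^3 + 8*d^2 + 4*d - 48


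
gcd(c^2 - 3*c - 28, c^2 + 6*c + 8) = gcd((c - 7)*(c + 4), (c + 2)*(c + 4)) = c + 4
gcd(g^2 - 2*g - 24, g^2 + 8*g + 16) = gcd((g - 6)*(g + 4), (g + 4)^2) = g + 4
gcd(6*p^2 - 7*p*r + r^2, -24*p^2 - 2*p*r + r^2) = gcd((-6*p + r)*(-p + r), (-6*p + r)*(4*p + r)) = 6*p - r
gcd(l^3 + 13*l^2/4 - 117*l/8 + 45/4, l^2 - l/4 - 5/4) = l - 5/4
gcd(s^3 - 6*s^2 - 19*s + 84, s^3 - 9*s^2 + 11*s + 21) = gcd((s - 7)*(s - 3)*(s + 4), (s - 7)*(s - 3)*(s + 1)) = s^2 - 10*s + 21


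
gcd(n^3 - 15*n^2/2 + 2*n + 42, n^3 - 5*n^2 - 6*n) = n - 6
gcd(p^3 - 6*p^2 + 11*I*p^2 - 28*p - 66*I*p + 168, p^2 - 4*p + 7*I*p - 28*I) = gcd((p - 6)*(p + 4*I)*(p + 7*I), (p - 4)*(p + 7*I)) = p + 7*I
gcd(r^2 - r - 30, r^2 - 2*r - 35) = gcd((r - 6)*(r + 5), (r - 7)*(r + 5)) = r + 5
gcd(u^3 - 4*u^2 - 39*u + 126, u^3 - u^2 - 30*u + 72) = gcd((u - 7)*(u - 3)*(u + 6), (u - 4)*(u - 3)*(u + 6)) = u^2 + 3*u - 18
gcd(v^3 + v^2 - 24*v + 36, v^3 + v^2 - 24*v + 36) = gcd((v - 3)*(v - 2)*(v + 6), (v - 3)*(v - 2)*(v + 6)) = v^3 + v^2 - 24*v + 36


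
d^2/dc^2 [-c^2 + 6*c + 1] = -2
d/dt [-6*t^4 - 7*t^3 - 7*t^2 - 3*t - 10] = -24*t^3 - 21*t^2 - 14*t - 3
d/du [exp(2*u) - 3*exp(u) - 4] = (2*exp(u) - 3)*exp(u)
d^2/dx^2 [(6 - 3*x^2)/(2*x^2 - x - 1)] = 6*(-2*x^3 + 18*x^2 - 12*x + 5)/(8*x^6 - 12*x^5 - 6*x^4 + 11*x^3 + 3*x^2 - 3*x - 1)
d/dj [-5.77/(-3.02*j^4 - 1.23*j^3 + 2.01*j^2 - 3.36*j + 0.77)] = (-69.7016*j^3 - 21.2913*j^2 + 23.1954*j - 19.3872)/(3.02*j^4 + 1.23*j^3 - 2.01*j^2 + 3.36*j - 0.77)^2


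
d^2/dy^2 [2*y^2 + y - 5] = 4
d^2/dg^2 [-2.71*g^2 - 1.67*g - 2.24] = -5.42000000000000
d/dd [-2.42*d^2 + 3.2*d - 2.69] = 3.2 - 4.84*d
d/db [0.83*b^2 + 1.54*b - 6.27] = 1.66*b + 1.54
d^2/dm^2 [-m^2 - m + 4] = -2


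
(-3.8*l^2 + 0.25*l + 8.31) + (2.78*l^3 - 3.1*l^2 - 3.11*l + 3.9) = 2.78*l^3 - 6.9*l^2 - 2.86*l + 12.21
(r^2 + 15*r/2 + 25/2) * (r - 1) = r^3 + 13*r^2/2 + 5*r - 25/2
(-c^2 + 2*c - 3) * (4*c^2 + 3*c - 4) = -4*c^4 + 5*c^3 - 2*c^2 - 17*c + 12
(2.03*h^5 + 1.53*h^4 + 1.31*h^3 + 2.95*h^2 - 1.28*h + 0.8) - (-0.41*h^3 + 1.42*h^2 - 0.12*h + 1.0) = 2.03*h^5 + 1.53*h^4 + 1.72*h^3 + 1.53*h^2 - 1.16*h - 0.2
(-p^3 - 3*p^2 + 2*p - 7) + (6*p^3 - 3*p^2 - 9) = 5*p^3 - 6*p^2 + 2*p - 16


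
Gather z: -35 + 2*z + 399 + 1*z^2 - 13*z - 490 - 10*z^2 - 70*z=-9*z^2 - 81*z - 126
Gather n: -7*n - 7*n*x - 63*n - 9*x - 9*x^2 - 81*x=n*(-7*x - 70) - 9*x^2 - 90*x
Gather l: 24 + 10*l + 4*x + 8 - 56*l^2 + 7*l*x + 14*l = -56*l^2 + l*(7*x + 24) + 4*x + 32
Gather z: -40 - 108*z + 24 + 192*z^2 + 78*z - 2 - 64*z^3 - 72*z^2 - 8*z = -64*z^3 + 120*z^2 - 38*z - 18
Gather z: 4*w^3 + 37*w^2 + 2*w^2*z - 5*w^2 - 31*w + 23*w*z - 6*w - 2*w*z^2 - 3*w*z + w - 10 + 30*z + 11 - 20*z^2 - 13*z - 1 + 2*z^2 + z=4*w^3 + 32*w^2 - 36*w + z^2*(-2*w - 18) + z*(2*w^2 + 20*w + 18)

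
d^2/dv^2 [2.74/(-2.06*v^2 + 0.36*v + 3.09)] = (-23.254928*v^2 + 4.063968*v + 2.74*(4.12*v - 0.36)*(8.24*v - 0.72) + 34.882392)/(-2.06*v^2 + 0.36*v + 3.09)^3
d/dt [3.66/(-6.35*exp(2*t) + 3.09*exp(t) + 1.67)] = (46.482*exp(t) - 11.3094)*exp(t)/(-6.35*exp(2*t) + 3.09*exp(t) + 1.67)^2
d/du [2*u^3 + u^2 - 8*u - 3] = 6*u^2 + 2*u - 8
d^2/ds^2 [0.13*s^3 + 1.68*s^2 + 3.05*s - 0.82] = 0.78*s + 3.36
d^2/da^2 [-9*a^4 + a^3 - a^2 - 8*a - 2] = -108*a^2 + 6*a - 2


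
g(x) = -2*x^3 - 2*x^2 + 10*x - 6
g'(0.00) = 10.00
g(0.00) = -6.00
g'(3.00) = -56.00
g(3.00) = -48.00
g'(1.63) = -12.46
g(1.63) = -3.68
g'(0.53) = 6.19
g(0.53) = -1.56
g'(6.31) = -254.14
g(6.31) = -525.01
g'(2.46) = -36.15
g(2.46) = -23.28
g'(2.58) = -40.26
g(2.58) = -27.86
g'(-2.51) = -17.76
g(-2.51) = -12.07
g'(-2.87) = -27.94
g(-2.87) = -3.89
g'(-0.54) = 10.41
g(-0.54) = -11.67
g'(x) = -6*x^2 - 4*x + 10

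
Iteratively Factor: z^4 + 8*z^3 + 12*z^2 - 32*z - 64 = (z - 2)*(z^3 + 10*z^2 + 32*z + 32) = (z - 2)*(z + 4)*(z^2 + 6*z + 8) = (z - 2)*(z + 2)*(z + 4)*(z + 4)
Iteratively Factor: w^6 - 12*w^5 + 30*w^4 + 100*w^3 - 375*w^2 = (w)*(w^5 - 12*w^4 + 30*w^3 + 100*w^2 - 375*w) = w*(w + 3)*(w^4 - 15*w^3 + 75*w^2 - 125*w) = w^2*(w + 3)*(w^3 - 15*w^2 + 75*w - 125) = w^2*(w - 5)*(w + 3)*(w^2 - 10*w + 25) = w^2*(w - 5)^2*(w + 3)*(w - 5)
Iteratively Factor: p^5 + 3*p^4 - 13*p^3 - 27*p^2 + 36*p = (p + 4)*(p^4 - p^3 - 9*p^2 + 9*p) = (p - 1)*(p + 4)*(p^3 - 9*p) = (p - 1)*(p + 3)*(p + 4)*(p^2 - 3*p) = (p - 3)*(p - 1)*(p + 3)*(p + 4)*(p)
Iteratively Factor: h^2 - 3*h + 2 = (h - 1)*(h - 2)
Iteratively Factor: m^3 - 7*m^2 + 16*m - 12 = (m - 2)*(m^2 - 5*m + 6) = (m - 2)^2*(m - 3)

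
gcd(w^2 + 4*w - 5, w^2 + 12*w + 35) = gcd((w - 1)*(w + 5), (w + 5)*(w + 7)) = w + 5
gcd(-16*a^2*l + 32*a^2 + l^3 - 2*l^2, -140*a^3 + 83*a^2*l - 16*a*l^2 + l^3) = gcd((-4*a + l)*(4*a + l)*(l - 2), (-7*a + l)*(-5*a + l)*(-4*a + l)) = 4*a - l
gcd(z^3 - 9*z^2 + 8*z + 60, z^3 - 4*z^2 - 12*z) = z^2 - 4*z - 12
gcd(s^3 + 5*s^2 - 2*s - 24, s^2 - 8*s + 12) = s - 2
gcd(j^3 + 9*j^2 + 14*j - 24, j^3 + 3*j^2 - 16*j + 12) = j^2 + 5*j - 6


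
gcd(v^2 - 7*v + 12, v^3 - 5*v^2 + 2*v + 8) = v - 4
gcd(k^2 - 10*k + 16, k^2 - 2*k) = k - 2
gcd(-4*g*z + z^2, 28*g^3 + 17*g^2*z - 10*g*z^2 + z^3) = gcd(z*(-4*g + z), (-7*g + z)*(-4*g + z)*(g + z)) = -4*g + z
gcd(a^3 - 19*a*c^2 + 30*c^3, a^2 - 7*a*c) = 1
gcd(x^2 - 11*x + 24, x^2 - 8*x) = x - 8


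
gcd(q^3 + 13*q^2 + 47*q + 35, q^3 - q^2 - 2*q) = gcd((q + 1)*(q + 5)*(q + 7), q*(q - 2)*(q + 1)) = q + 1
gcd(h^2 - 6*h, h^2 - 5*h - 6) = h - 6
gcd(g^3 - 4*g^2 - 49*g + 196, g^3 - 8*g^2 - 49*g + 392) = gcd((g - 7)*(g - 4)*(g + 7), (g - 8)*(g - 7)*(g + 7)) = g^2 - 49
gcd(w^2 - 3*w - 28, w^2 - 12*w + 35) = w - 7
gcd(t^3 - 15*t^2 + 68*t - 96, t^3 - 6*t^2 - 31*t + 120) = t^2 - 11*t + 24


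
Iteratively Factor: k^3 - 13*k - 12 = (k + 3)*(k^2 - 3*k - 4) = (k + 1)*(k + 3)*(k - 4)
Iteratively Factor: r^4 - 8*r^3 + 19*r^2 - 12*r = (r - 4)*(r^3 - 4*r^2 + 3*r) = (r - 4)*(r - 1)*(r^2 - 3*r) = (r - 4)*(r - 3)*(r - 1)*(r)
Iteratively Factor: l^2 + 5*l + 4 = (l + 1)*(l + 4)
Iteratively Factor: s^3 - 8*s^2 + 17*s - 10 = (s - 2)*(s^2 - 6*s + 5) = (s - 2)*(s - 1)*(s - 5)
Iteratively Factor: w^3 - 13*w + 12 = (w - 1)*(w^2 + w - 12) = (w - 3)*(w - 1)*(w + 4)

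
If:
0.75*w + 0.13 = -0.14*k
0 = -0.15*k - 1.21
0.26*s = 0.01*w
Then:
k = -8.07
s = 0.05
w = 1.33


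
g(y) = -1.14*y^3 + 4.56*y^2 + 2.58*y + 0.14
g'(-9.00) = -356.52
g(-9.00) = 1177.34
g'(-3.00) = -55.56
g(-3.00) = 64.22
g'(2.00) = 7.14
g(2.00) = 14.42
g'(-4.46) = -106.12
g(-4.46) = 180.48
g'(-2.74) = -48.08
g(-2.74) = 50.76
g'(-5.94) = -172.26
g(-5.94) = 384.63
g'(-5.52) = -151.97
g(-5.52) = 316.59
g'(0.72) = 7.37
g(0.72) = 3.94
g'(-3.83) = -82.52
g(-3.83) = 121.20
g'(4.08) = -17.14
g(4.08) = 9.15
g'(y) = -3.42*y^2 + 9.12*y + 2.58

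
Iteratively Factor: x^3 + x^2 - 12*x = (x + 4)*(x^2 - 3*x) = x*(x + 4)*(x - 3)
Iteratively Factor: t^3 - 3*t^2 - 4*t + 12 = (t - 3)*(t^2 - 4) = (t - 3)*(t - 2)*(t + 2)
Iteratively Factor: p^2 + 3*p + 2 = (p + 2)*(p + 1)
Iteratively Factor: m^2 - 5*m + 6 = (m - 3)*(m - 2)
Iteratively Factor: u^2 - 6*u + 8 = (u - 4)*(u - 2)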